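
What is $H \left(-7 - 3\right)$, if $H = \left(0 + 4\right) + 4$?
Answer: $-80$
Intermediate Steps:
$H = 8$ ($H = 4 + 4 = 8$)
$H \left(-7 - 3\right) = 8 \left(-7 - 3\right) = 8 \left(-10\right) = -80$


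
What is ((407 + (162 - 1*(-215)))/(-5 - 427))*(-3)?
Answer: 49/9 ≈ 5.4444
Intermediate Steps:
((407 + (162 - 1*(-215)))/(-5 - 427))*(-3) = ((407 + (162 + 215))/(-432))*(-3) = ((407 + 377)*(-1/432))*(-3) = (784*(-1/432))*(-3) = -49/27*(-3) = 49/9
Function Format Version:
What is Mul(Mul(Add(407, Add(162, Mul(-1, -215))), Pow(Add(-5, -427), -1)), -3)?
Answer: Rational(49, 9) ≈ 5.4444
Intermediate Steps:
Mul(Mul(Add(407, Add(162, Mul(-1, -215))), Pow(Add(-5, -427), -1)), -3) = Mul(Mul(Add(407, Add(162, 215)), Pow(-432, -1)), -3) = Mul(Mul(Add(407, 377), Rational(-1, 432)), -3) = Mul(Mul(784, Rational(-1, 432)), -3) = Mul(Rational(-49, 27), -3) = Rational(49, 9)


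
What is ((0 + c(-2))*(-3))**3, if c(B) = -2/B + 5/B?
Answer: 729/8 ≈ 91.125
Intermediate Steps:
c(B) = 3/B
((0 + c(-2))*(-3))**3 = ((0 + 3/(-2))*(-3))**3 = ((0 + 3*(-1/2))*(-3))**3 = ((0 - 3/2)*(-3))**3 = (-3/2*(-3))**3 = (9/2)**3 = 729/8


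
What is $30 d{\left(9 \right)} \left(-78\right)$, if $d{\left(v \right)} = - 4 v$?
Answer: $84240$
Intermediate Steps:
$30 d{\left(9 \right)} \left(-78\right) = 30 \left(\left(-4\right) 9\right) \left(-78\right) = 30 \left(-36\right) \left(-78\right) = \left(-1080\right) \left(-78\right) = 84240$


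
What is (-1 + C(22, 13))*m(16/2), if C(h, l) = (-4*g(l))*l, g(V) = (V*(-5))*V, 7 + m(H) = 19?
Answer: 527268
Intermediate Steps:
m(H) = 12 (m(H) = -7 + 19 = 12)
g(V) = -5*V**2 (g(V) = (-5*V)*V = -5*V**2)
C(h, l) = 20*l**3 (C(h, l) = (-(-20)*l**2)*l = (20*l**2)*l = 20*l**3)
(-1 + C(22, 13))*m(16/2) = (-1 + 20*13**3)*12 = (-1 + 20*2197)*12 = (-1 + 43940)*12 = 43939*12 = 527268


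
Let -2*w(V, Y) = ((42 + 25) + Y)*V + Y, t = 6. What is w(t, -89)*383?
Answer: 84643/2 ≈ 42322.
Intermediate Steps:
w(V, Y) = -Y/2 - V*(67 + Y)/2 (w(V, Y) = -(((42 + 25) + Y)*V + Y)/2 = -((67 + Y)*V + Y)/2 = -(V*(67 + Y) + Y)/2 = -(Y + V*(67 + Y))/2 = -Y/2 - V*(67 + Y)/2)
w(t, -89)*383 = (-67/2*6 - 1/2*(-89) - 1/2*6*(-89))*383 = (-201 + 89/2 + 267)*383 = (221/2)*383 = 84643/2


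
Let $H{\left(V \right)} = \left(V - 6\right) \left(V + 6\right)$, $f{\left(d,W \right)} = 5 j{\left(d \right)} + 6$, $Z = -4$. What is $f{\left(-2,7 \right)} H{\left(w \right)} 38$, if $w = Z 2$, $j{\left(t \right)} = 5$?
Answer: $32984$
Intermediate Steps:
$w = -8$ ($w = \left(-4\right) 2 = -8$)
$f{\left(d,W \right)} = 31$ ($f{\left(d,W \right)} = 5 \cdot 5 + 6 = 25 + 6 = 31$)
$H{\left(V \right)} = \left(-6 + V\right) \left(6 + V\right)$
$f{\left(-2,7 \right)} H{\left(w \right)} 38 = 31 \left(-36 + \left(-8\right)^{2}\right) 38 = 31 \left(-36 + 64\right) 38 = 31 \cdot 28 \cdot 38 = 868 \cdot 38 = 32984$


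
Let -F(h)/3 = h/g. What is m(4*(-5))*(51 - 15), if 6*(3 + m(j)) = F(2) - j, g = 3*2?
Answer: 6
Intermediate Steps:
g = 6
F(h) = -h/2 (F(h) = -3*h/6 = -h/2)
m(j) = -19/6 - j/6 (m(j) = -3 + (-1/2*2 - j)/6 = -3 + (-1 - j)/6 = -3 + (-1/6 - j/6) = -19/6 - j/6)
m(4*(-5))*(51 - 15) = (-19/6 - 2*(-5)/3)*(51 - 15) = (-19/6 - 1/6*(-20))*36 = (-19/6 + 10/3)*36 = (1/6)*36 = 6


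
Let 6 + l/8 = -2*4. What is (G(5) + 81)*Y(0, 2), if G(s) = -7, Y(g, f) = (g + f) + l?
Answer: -8140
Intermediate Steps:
l = -112 (l = -48 + 8*(-2*4) = -48 + 8*(-8) = -48 - 64 = -112)
Y(g, f) = -112 + f + g (Y(g, f) = (g + f) - 112 = (f + g) - 112 = -112 + f + g)
(G(5) + 81)*Y(0, 2) = (-7 + 81)*(-112 + 2 + 0) = 74*(-110) = -8140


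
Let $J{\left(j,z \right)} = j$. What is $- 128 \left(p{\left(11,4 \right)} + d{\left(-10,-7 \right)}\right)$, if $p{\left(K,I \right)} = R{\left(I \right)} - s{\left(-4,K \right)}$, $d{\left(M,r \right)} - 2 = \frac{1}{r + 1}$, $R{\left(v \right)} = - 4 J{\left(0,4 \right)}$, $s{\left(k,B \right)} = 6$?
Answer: $\frac{1600}{3} \approx 533.33$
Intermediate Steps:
$R{\left(v \right)} = 0$ ($R{\left(v \right)} = \left(-4\right) 0 = 0$)
$d{\left(M,r \right)} = 2 + \frac{1}{1 + r}$ ($d{\left(M,r \right)} = 2 + \frac{1}{r + 1} = 2 + \frac{1}{1 + r}$)
$p{\left(K,I \right)} = -6$ ($p{\left(K,I \right)} = 0 - 6 = -6$)
$- 128 \left(p{\left(11,4 \right)} + d{\left(-10,-7 \right)}\right) = - 128 \left(-6 + \frac{3 + 2 \left(-7\right)}{1 - 7}\right) = - 128 \left(-6 + \frac{3 - 14}{-6}\right) = - 128 \left(-6 - - \frac{11}{6}\right) = - 128 \left(-6 + \frac{11}{6}\right) = \left(-128\right) \left(- \frac{25}{6}\right) = \frac{1600}{3}$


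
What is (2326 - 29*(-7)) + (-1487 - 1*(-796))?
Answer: 1838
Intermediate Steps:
(2326 - 29*(-7)) + (-1487 - 1*(-796)) = (2326 + 203) + (-1487 + 796) = 2529 - 691 = 1838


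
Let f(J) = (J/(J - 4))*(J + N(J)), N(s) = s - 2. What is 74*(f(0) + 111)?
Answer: 8214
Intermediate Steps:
N(s) = -2 + s
f(J) = J*(-2 + 2*J)/(-4 + J) (f(J) = (J/(J - 4))*(J + (-2 + J)) = (J/(-4 + J))*(-2 + 2*J) = J*(-2 + 2*J)/(-4 + J))
74*(f(0) + 111) = 74*(2*0*(-1 + 0)/(-4 + 0) + 111) = 74*(2*0*(-1)/(-4) + 111) = 74*(2*0*(-¼)*(-1) + 111) = 74*(0 + 111) = 74*111 = 8214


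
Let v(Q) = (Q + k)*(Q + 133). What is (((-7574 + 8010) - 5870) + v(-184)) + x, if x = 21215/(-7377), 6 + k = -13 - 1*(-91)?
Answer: 2029591/7377 ≈ 275.12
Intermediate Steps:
k = 72 (k = -6 + (-13 - 1*(-91)) = -6 + (-13 + 91) = -6 + 78 = 72)
v(Q) = (72 + Q)*(133 + Q) (v(Q) = (Q + 72)*(Q + 133) = (72 + Q)*(133 + Q))
x = -21215/7377 (x = 21215*(-1/7377) = -21215/7377 ≈ -2.8758)
(((-7574 + 8010) - 5870) + v(-184)) + x = (((-7574 + 8010) - 5870) + (9576 + (-184)² + 205*(-184))) - 21215/7377 = ((436 - 5870) + (9576 + 33856 - 37720)) - 21215/7377 = (-5434 + 5712) - 21215/7377 = 278 - 21215/7377 = 2029591/7377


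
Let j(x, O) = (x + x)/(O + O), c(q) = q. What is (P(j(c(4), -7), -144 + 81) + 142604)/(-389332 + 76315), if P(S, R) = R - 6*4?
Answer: -142517/313017 ≈ -0.45530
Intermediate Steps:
j(x, O) = x/O (j(x, O) = (2*x)/((2*O)) = (2*x)*(1/(2*O)) = x/O)
P(S, R) = -24 + R (P(S, R) = R - 24 = -24 + R)
(P(j(c(4), -7), -144 + 81) + 142604)/(-389332 + 76315) = ((-24 + (-144 + 81)) + 142604)/(-389332 + 76315) = ((-24 - 63) + 142604)/(-313017) = (-87 + 142604)*(-1/313017) = 142517*(-1/313017) = -142517/313017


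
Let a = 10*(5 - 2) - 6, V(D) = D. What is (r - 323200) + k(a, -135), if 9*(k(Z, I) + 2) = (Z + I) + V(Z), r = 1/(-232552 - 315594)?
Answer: -531501546713/1644438 ≈ -3.2321e+5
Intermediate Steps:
r = -1/548146 (r = 1/(-548146) = -1/548146 ≈ -1.8243e-6)
a = 24 (a = 10*3 - 6 = 30 - 6 = 24)
k(Z, I) = -2 + I/9 + 2*Z/9 (k(Z, I) = -2 + ((Z + I) + Z)/9 = -2 + ((I + Z) + Z)/9 = -2 + (I + 2*Z)/9 = -2 + (I/9 + 2*Z/9) = -2 + I/9 + 2*Z/9)
(r - 323200) + k(a, -135) = (-1/548146 - 323200) + (-2 + (1/9)*(-135) + (2/9)*24) = -177160787201/548146 + (-2 - 15 + 16/3) = -177160787201/548146 - 35/3 = -531501546713/1644438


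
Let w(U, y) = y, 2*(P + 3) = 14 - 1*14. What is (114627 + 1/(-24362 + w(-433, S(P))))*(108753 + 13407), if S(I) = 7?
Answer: 68207805948288/4871 ≈ 1.4003e+10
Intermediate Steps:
P = -3 (P = -3 + (14 - 1*14)/2 = -3 + (14 - 14)/2 = -3 + (½)*0 = -3 + 0 = -3)
(114627 + 1/(-24362 + w(-433, S(P))))*(108753 + 13407) = (114627 + 1/(-24362 + 7))*(108753 + 13407) = (114627 + 1/(-24355))*122160 = (114627 - 1/24355)*122160 = (2791740584/24355)*122160 = 68207805948288/4871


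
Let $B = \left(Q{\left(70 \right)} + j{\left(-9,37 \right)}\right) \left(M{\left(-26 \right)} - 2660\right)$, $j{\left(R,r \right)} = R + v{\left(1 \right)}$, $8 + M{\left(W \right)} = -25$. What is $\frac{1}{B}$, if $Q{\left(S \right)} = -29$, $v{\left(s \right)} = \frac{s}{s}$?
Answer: $\frac{1}{99641} \approx 1.0036 \cdot 10^{-5}$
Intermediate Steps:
$v{\left(s \right)} = 1$
$M{\left(W \right)} = -33$ ($M{\left(W \right)} = -8 - 25 = -33$)
$j{\left(R,r \right)} = 1 + R$ ($j{\left(R,r \right)} = R + 1 = 1 + R$)
$B = 99641$ ($B = \left(-29 + \left(1 - 9\right)\right) \left(-33 - 2660\right) = \left(-29 - 8\right) \left(-2693\right) = \left(-37\right) \left(-2693\right) = 99641$)
$\frac{1}{B} = \frac{1}{99641}$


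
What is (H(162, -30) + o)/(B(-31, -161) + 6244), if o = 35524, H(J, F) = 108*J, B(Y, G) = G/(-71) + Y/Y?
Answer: 941105/110889 ≈ 8.4869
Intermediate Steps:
B(Y, G) = 1 - G/71 (B(Y, G) = G*(-1/71) + 1 = -G/71 + 1 = 1 - G/71)
(H(162, -30) + o)/(B(-31, -161) + 6244) = (108*162 + 35524)/((1 - 1/71*(-161)) + 6244) = (17496 + 35524)/((1 + 161/71) + 6244) = 53020/(232/71 + 6244) = 53020/(443556/71) = 53020*(71/443556) = 941105/110889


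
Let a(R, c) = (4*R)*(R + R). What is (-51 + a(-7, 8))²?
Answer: 116281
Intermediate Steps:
a(R, c) = 8*R² (a(R, c) = (4*R)*(2*R) = 8*R²)
(-51 + a(-7, 8))² = (-51 + 8*(-7)²)² = (-51 + 8*49)² = (-51 + 392)² = 341² = 116281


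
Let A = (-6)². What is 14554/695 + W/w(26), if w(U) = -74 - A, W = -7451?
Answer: 1355877/15290 ≈ 88.677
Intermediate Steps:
A = 36
w(U) = -110 (w(U) = -74 - 1*36 = -74 - 36 = -110)
14554/695 + W/w(26) = 14554/695 - 7451/(-110) = 14554*(1/695) - 7451*(-1/110) = 14554/695 + 7451/110 = 1355877/15290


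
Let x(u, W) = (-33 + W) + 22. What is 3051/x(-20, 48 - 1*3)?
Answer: 3051/34 ≈ 89.735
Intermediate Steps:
x(u, W) = -11 + W
3051/x(-20, 48 - 1*3) = 3051/(-11 + (48 - 1*3)) = 3051/(-11 + (48 - 3)) = 3051/(-11 + 45) = 3051/34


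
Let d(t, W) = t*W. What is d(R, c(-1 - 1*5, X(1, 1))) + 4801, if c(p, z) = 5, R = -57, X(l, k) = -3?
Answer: 4516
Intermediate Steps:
d(t, W) = W*t
d(R, c(-1 - 1*5, X(1, 1))) + 4801 = 5*(-57) + 4801 = -285 + 4801 = 4516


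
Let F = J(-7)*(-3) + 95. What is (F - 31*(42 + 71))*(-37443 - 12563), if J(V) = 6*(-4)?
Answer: 166820016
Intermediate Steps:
J(V) = -24
F = 167 (F = -24*(-3) + 95 = 72 + 95 = 167)
(F - 31*(42 + 71))*(-37443 - 12563) = (167 - 31*(42 + 71))*(-37443 - 12563) = (167 - 31*113)*(-50006) = (167 - 3503)*(-50006) = -3336*(-50006) = 166820016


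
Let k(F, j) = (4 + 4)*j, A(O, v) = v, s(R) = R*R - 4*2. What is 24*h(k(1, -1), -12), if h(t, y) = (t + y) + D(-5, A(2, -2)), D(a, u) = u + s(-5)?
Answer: -120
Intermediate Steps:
s(R) = -8 + R² (s(R) = R² - 8 = -8 + R²)
D(a, u) = 17 + u (D(a, u) = u + (-8 + (-5)²) = u + (-8 + 25) = u + 17 = 17 + u)
k(F, j) = 8*j
h(t, y) = 15 + t + y (h(t, y) = (t + y) + (17 - 2) = (t + y) + 15 = 15 + t + y)
24*h(k(1, -1), -12) = 24*(15 + 8*(-1) - 12) = 24*(15 - 8 - 12) = 24*(-5) = -120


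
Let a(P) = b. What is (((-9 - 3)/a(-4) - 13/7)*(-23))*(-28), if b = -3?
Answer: 1380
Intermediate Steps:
a(P) = -3
(((-9 - 3)/a(-4) - 13/7)*(-23))*(-28) = (((-9 - 3)/(-3) - 13/7)*(-23))*(-28) = ((-12*(-⅓) - 13*⅐)*(-23))*(-28) = ((4 - 13/7)*(-23))*(-28) = ((15/7)*(-23))*(-28) = -345/7*(-28) = 1380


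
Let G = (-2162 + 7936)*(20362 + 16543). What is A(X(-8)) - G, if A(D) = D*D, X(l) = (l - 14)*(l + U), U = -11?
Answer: -212914746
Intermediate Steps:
X(l) = (-14 + l)*(-11 + l) (X(l) = (l - 14)*(l - 11) = (-14 + l)*(-11 + l))
A(D) = D²
G = 213089470 (G = 5774*36905 = 213089470)
A(X(-8)) - G = (154 + (-8)² - 25*(-8))² - 1*213089470 = (154 + 64 + 200)² - 213089470 = 418² - 213089470 = 174724 - 213089470 = -212914746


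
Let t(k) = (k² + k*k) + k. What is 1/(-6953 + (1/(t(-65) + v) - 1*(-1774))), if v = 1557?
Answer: -9942/51489617 ≈ -0.00019309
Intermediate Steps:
t(k) = k + 2*k² (t(k) = (k² + k²) + k = 2*k² + k = k + 2*k²)
1/(-6953 + (1/(t(-65) + v) - 1*(-1774))) = 1/(-6953 + (1/(-65*(1 + 2*(-65)) + 1557) - 1*(-1774))) = 1/(-6953 + (1/(-65*(1 - 130) + 1557) + 1774)) = 1/(-6953 + (1/(-65*(-129) + 1557) + 1774)) = 1/(-6953 + (1/(8385 + 1557) + 1774)) = 1/(-6953 + (1/9942 + 1774)) = 1/(-6953 + 17637109/9942) = 1/(-51489617/9942) = -9942/51489617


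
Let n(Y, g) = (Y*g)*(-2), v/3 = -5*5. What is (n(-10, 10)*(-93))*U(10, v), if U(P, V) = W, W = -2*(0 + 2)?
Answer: 74400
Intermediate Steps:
v = -75 (v = 3*(-5*5) = 3*(-25) = -75)
W = -4 (W = -2*2 = -4)
U(P, V) = -4
n(Y, g) = -2*Y*g
(n(-10, 10)*(-93))*U(10, v) = (-2*(-10)*10*(-93))*(-4) = (200*(-93))*(-4) = -18600*(-4) = 74400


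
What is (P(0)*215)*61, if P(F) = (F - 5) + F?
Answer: -65575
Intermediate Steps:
P(F) = -5 + 2*F (P(F) = (-5 + F) + F = -5 + 2*F)
(P(0)*215)*61 = ((-5 + 2*0)*215)*61 = ((-5 + 0)*215)*61 = -5*215*61 = -1075*61 = -65575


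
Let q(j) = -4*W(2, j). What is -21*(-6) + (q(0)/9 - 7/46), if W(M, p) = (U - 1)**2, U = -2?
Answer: 5605/46 ≈ 121.85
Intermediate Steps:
W(M, p) = 9 (W(M, p) = (-2 - 1)**2 = (-3)**2 = 9)
q(j) = -36 (q(j) = -4*9 = -36)
-21*(-6) + (q(0)/9 - 7/46) = -21*(-6) + (-36/9 - 7/46) = 126 + (-36*1/9 - 7*1/46) = 126 + (-4 - 7/46) = 126 - 191/46 = 5605/46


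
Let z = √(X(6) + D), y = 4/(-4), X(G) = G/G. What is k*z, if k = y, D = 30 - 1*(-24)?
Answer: -√55 ≈ -7.4162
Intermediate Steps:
X(G) = 1
D = 54 (D = 30 + 24 = 54)
y = -1 (y = 4*(-¼) = -1)
z = √55 (z = √(1 + 54) = √55 ≈ 7.4162)
k = -1
k*z = -√55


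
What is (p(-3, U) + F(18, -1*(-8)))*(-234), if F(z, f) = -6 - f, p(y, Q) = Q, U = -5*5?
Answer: 9126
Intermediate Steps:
U = -25
(p(-3, U) + F(18, -1*(-8)))*(-234) = (-25 + (-6 - (-1)*(-8)))*(-234) = (-25 + (-6 - 1*8))*(-234) = (-25 + (-6 - 8))*(-234) = (-25 - 14)*(-234) = -39*(-234) = 9126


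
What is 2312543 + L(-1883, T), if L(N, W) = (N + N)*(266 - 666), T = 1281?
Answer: 3818943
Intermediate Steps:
L(N, W) = -800*N (L(N, W) = (2*N)*(-400) = -800*N)
2312543 + L(-1883, T) = 2312543 - 800*(-1883) = 2312543 + 1506400 = 3818943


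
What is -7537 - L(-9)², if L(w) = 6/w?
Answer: -67837/9 ≈ -7537.4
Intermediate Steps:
-7537 - L(-9)² = -7537 - (6/(-9))² = -7537 - (6*(-⅑))² = -7537 - (-⅔)² = -7537 - 1*4/9 = -7537 - 4/9 = -67837/9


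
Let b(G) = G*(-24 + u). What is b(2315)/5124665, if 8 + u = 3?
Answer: -13427/1024933 ≈ -0.013100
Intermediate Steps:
u = -5 (u = -8 + 3 = -5)
b(G) = -29*G (b(G) = G*(-24 - 5) = G*(-29) = -29*G)
b(2315)/5124665 = -29*2315/5124665 = -67135*1/5124665 = -13427/1024933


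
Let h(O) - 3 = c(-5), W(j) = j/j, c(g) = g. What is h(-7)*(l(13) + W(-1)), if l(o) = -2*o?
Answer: 50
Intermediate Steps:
W(j) = 1
h(O) = -2 (h(O) = 3 - 5 = -2)
h(-7)*(l(13) + W(-1)) = -2*(-2*13 + 1) = -2*(-26 + 1) = -2*(-25) = 50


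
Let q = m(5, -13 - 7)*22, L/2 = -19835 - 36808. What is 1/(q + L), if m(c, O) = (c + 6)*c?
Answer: -1/112076 ≈ -8.9225e-6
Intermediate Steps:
L = -113286 (L = 2*(-19835 - 36808) = 2*(-56643) = -113286)
m(c, O) = c*(6 + c) (m(c, O) = (6 + c)*c = c*(6 + c))
q = 1210 (q = (5*(6 + 5))*22 = (5*11)*22 = 55*22 = 1210)
1/(q + L) = 1/(1210 - 113286) = 1/(-112076) = -1/112076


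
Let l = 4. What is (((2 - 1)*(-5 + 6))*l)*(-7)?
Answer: -28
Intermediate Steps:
(((2 - 1)*(-5 + 6))*l)*(-7) = (((2 - 1)*(-5 + 6))*4)*(-7) = ((1*1)*4)*(-7) = (1*4)*(-7) = 4*(-7) = -28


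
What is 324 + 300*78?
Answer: 23724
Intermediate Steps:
324 + 300*78 = 324 + 23400 = 23724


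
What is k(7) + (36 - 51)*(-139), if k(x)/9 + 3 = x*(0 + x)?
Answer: 2499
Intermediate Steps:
k(x) = -27 + 9*x**2 (k(x) = -27 + 9*(x*(0 + x)) = -27 + 9*(x*x) = -27 + 9*x**2)
k(7) + (36 - 51)*(-139) = (-27 + 9*7**2) + (36 - 51)*(-139) = (-27 + 9*49) - 15*(-139) = (-27 + 441) + 2085 = 414 + 2085 = 2499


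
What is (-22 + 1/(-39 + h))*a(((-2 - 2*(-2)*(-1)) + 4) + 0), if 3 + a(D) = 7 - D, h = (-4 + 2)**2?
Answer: -4626/35 ≈ -132.17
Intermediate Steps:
h = 4 (h = (-2)**2 = 4)
a(D) = 4 - D (a(D) = -3 + (7 - D) = 4 - D)
(-22 + 1/(-39 + h))*a(((-2 - 2*(-2)*(-1)) + 4) + 0) = (-22 + 1/(-39 + 4))*(4 - (((-2 - 2*(-2)*(-1)) + 4) + 0)) = (-22 + 1/(-35))*(4 - (((-2 + 4*(-1)) + 4) + 0)) = (-22 - 1/35)*(4 - (((-2 - 4) + 4) + 0)) = -771*(4 - ((-6 + 4) + 0))/35 = -771*(4 - (-2 + 0))/35 = -771*(4 - 1*(-2))/35 = -771*(4 + 2)/35 = -771/35*6 = -4626/35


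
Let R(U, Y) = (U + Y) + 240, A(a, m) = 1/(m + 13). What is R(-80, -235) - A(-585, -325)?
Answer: -23399/312 ≈ -74.997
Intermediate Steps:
A(a, m) = 1/(13 + m)
R(U, Y) = 240 + U + Y
R(-80, -235) - A(-585, -325) = (240 - 80 - 235) - 1/(13 - 325) = -75 - 1/(-312) = -75 - 1*(-1/312) = -75 + 1/312 = -23399/312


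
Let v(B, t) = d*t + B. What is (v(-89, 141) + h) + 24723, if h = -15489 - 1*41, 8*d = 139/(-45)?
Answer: 1085947/120 ≈ 9049.6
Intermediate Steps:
d = -139/360 (d = (139/(-45))/8 = (139*(-1/45))/8 = (⅛)*(-139/45) = -139/360 ≈ -0.38611)
v(B, t) = B - 139*t/360 (v(B, t) = -139*t/360 + B = B - 139*t/360)
h = -15530 (h = -15489 - 41 = -15530)
(v(-89, 141) + h) + 24723 = ((-89 - 139/360*141) - 15530) + 24723 = ((-89 - 6533/120) - 15530) + 24723 = (-17213/120 - 15530) + 24723 = -1880813/120 + 24723 = 1085947/120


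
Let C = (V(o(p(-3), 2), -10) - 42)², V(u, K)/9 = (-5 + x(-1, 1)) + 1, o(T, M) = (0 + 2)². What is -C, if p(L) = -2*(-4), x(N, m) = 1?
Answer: -4761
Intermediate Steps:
p(L) = 8
o(T, M) = 4 (o(T, M) = 2² = 4)
V(u, K) = -27 (V(u, K) = 9*((-5 + 1) + 1) = 9*(-4 + 1) = 9*(-3) = -27)
C = 4761 (C = (-27 - 42)² = (-69)² = 4761)
-C = -1*4761 = -4761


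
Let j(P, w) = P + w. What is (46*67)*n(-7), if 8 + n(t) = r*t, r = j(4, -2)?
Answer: -67804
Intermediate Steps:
r = 2 (r = 4 - 2 = 2)
n(t) = -8 + 2*t
(46*67)*n(-7) = (46*67)*(-8 + 2*(-7)) = 3082*(-8 - 14) = 3082*(-22) = -67804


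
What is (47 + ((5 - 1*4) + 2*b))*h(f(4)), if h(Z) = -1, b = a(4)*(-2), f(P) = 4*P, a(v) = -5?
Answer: -68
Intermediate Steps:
b = 10 (b = -5*(-2) = 10)
(47 + ((5 - 1*4) + 2*b))*h(f(4)) = (47 + ((5 - 1*4) + 2*10))*(-1) = (47 + ((5 - 4) + 20))*(-1) = (47 + (1 + 20))*(-1) = (47 + 21)*(-1) = 68*(-1) = -68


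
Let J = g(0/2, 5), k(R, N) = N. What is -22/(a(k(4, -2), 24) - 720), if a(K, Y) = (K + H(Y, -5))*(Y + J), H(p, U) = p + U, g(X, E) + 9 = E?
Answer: 11/190 ≈ 0.057895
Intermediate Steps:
g(X, E) = -9 + E
J = -4 (J = -9 + 5 = -4)
H(p, U) = U + p
a(K, Y) = (-4 + Y)*(-5 + K + Y) (a(K, Y) = (K + (-5 + Y))*(Y - 4) = (-5 + K + Y)*(-4 + Y) = (-4 + Y)*(-5 + K + Y))
-22/(a(k(4, -2), 24) - 720) = -22/((20 + 24**2 - 9*24 - 4*(-2) - 2*24) - 720) = -22/((20 + 576 - 216 + 8 - 48) - 720) = -22/(340 - 720) = -22/(-380) = -1/380*(-22) = 11/190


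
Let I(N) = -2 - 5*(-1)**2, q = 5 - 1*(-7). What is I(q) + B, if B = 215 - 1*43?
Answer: 165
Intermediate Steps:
q = 12 (q = 5 + 7 = 12)
B = 172 (B = 215 - 43 = 172)
I(N) = -7 (I(N) = -2 - 5*1 = -2 - 5 = -7)
I(q) + B = -7 + 172 = 165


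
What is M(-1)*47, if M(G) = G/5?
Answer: -47/5 ≈ -9.4000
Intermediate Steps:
M(G) = G/5 (M(G) = G*(1/5) = G/5)
M(-1)*47 = ((1/5)*(-1))*47 = -1/5*47 = -47/5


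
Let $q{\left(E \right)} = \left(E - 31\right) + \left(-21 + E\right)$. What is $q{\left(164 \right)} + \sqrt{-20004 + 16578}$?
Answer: $276 + i \sqrt{3426} \approx 276.0 + 58.532 i$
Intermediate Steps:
$q{\left(E \right)} = -52 + 2 E$ ($q{\left(E \right)} = \left(-31 + E\right) + \left(-21 + E\right) = -52 + 2 E$)
$q{\left(164 \right)} + \sqrt{-20004 + 16578} = \left(-52 + 2 \cdot 164\right) + \sqrt{-20004 + 16578} = \left(-52 + 328\right) + \sqrt{-3426} = 276 + i \sqrt{3426}$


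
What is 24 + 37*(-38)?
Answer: -1382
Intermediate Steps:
24 + 37*(-38) = 24 - 1406 = -1382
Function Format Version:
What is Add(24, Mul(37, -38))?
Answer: -1382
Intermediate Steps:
Add(24, Mul(37, -38)) = Add(24, -1406) = -1382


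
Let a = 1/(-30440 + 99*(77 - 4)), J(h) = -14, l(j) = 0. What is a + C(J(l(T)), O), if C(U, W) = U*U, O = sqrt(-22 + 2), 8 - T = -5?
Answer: 4549747/23213 ≈ 196.00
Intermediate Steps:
T = 13 (T = 8 - 1*(-5) = 8 + 5 = 13)
O = 2*I*sqrt(5) (O = sqrt(-20) = 2*I*sqrt(5) ≈ 4.4721*I)
C(U, W) = U**2
a = -1/23213 (a = 1/(-30440 + 99*73) = 1/(-30440 + 7227) = 1/(-23213) = -1/23213 ≈ -4.3079e-5)
a + C(J(l(T)), O) = -1/23213 + (-14)**2 = -1/23213 + 196 = 4549747/23213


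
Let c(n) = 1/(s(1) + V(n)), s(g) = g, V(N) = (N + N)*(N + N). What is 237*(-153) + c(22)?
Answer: -70237556/1937 ≈ -36261.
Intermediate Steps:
V(N) = 4*N² (V(N) = (2*N)*(2*N) = 4*N²)
c(n) = 1/(1 + 4*n²)
237*(-153) + c(22) = 237*(-153) + 1/(1 + 4*22²) = -36261 + 1/(1 + 4*484) = -36261 + 1/(1 + 1936) = -36261 + 1/1937 = -70237556/1937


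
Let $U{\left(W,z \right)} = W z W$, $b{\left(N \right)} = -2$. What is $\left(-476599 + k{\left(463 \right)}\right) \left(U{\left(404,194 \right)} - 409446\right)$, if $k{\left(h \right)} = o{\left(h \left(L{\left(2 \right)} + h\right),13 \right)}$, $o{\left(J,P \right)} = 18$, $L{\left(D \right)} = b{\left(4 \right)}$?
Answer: $-14895280848098$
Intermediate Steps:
$L{\left(D \right)} = -2$
$k{\left(h \right)} = 18$
$U{\left(W,z \right)} = z W^{2}$
$\left(-476599 + k{\left(463 \right)}\right) \left(U{\left(404,194 \right)} - 409446\right) = \left(-476599 + 18\right) \left(194 \cdot 404^{2} - 409446\right) = - 476581 \left(194 \cdot 163216 - 409446\right) = - 476581 \left(31663904 - 409446\right) = \left(-476581\right) 31254458 = -14895280848098$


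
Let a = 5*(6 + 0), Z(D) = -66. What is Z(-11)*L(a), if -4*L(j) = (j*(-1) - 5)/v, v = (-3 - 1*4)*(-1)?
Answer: -165/2 ≈ -82.500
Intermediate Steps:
a = 30 (a = 5*6 = 30)
v = 7 (v = (-3 - 4)*(-1) = -7*(-1) = 7)
L(j) = 5/28 + j/28 (L(j) = -(j*(-1) - 5)/(4*7) = -(-j - 5)/(4*7) = -(-5 - j)/(4*7) = -(-5/7 - j/7)/4 = 5/28 + j/28)
Z(-11)*L(a) = -66*(5/28 + (1/28)*30) = -66*(5/28 + 15/14) = -66*5/4 = -165/2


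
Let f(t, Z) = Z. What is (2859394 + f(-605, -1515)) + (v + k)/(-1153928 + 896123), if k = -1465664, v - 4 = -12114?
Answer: 736776973369/257805 ≈ 2.8579e+6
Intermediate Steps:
v = -12110 (v = 4 - 12114 = -12110)
(2859394 + f(-605, -1515)) + (v + k)/(-1153928 + 896123) = (2859394 - 1515) + (-12110 - 1465664)/(-1153928 + 896123) = 2857879 - 1477774/(-257805) = 2857879 - 1477774*(-1/257805) = 2857879 + 1477774/257805 = 736776973369/257805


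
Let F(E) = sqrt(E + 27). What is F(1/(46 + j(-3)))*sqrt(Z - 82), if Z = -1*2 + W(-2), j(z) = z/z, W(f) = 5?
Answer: I*sqrt(4715510)/47 ≈ 46.203*I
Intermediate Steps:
j(z) = 1
Z = 3 (Z = -1*2 + 5 = -2 + 5 = 3)
F(E) = sqrt(27 + E)
F(1/(46 + j(-3)))*sqrt(Z - 82) = sqrt(27 + 1/(46 + 1))*sqrt(3 - 82) = sqrt(27 + 1/47)*sqrt(-79) = sqrt(27 + 1/47)*(I*sqrt(79)) = sqrt(1270/47)*(I*sqrt(79)) = (sqrt(59690)/47)*(I*sqrt(79)) = I*sqrt(4715510)/47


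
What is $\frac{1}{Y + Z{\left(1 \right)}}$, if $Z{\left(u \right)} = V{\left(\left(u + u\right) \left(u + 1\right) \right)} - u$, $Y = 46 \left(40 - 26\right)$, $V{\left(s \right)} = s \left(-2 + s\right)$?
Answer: $\frac{1}{651} \approx 0.0015361$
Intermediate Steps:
$Y = 644$ ($Y = 46 \cdot 14 = 644$)
$Z{\left(u \right)} = - u + 2 u \left(1 + u\right) \left(-2 + 2 u \left(1 + u\right)\right)$ ($Z{\left(u \right)} = \left(u + u\right) \left(u + 1\right) \left(-2 + \left(u + u\right) \left(u + 1\right)\right) - u = 2 u \left(1 + u\right) \left(-2 + 2 u \left(1 + u\right)\right) - u = - u + 2 u \left(1 + u\right) \left(-2 + 2 u \left(1 + u\right)\right)$)
$\frac{1}{Y + Z{\left(1 \right)}} = \frac{1}{644 + 1 \left(-5 + 4 \cdot 1^{3} + 8 \cdot 1^{2}\right)} = \frac{1}{644 + 1 \left(-5 + 4 \cdot 1 + 8 \cdot 1\right)} = \frac{1}{644 + 1 \left(-5 + 4 + 8\right)} = \frac{1}{644 + 1 \cdot 7} = \frac{1}{644 + 7} = \frac{1}{651}$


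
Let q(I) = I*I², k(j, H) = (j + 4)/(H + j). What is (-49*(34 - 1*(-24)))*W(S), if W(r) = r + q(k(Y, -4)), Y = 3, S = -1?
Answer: 977648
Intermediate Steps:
k(j, H) = (4 + j)/(H + j)
q(I) = I³
W(r) = -343 + r (W(r) = r + ((4 + 3)/(-4 + 3))³ = r + (7/(-1))³ = r + (-1*7)³ = r + (-7)³ = r - 343 = -343 + r)
(-49*(34 - 1*(-24)))*W(S) = (-49*(34 - 1*(-24)))*(-343 - 1) = -49*(34 + 24)*(-344) = -49*58*(-344) = -2842*(-344) = 977648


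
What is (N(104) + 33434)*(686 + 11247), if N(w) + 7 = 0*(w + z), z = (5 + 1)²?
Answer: 398884391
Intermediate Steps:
z = 36 (z = 6² = 36)
N(w) = -7 (N(w) = -7 + 0*(w + 36) = -7 + 0*(36 + w) = -7 + 0 = -7)
(N(104) + 33434)*(686 + 11247) = (-7 + 33434)*(686 + 11247) = 33427*11933 = 398884391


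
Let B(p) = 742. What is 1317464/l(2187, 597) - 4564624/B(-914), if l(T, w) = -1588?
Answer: -1028272650/147287 ≈ -6981.4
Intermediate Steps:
1317464/l(2187, 597) - 4564624/B(-914) = 1317464/(-1588) - 4564624/742 = 1317464*(-1/1588) - 4564624*1/742 = -329366/397 - 2282312/371 = -1028272650/147287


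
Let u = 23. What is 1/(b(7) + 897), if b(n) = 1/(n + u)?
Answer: 30/26911 ≈ 0.0011148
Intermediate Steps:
b(n) = 1/(23 + n) (b(n) = 1/(n + 23) = 1/(23 + n))
1/(b(7) + 897) = 1/(1/(23 + 7) + 897) = 1/(1/30 + 897) = 1/(26911/30) = 30/26911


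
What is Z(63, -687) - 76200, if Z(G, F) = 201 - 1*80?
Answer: -76079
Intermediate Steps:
Z(G, F) = 121 (Z(G, F) = 201 - 80 = 121)
Z(63, -687) - 76200 = 121 - 76200 = -76079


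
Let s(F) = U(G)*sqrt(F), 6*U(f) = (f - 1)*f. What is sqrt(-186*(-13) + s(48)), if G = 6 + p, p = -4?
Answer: sqrt(21762 + 12*sqrt(3))/3 ≈ 49.197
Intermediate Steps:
G = 2 (G = 6 - 4 = 2)
U(f) = f*(-1 + f)/6 (U(f) = ((f - 1)*f)/6 = ((-1 + f)*f)/6 = (f*(-1 + f))/6 = f*(-1 + f)/6)
s(F) = sqrt(F)/3 (s(F) = ((1/6)*2*(-1 + 2))*sqrt(F) = ((1/6)*2*1)*sqrt(F) = sqrt(F)/3)
sqrt(-186*(-13) + s(48)) = sqrt(-186*(-13) + sqrt(48)/3) = sqrt(2418 + (4*sqrt(3))/3) = sqrt(2418 + 4*sqrt(3)/3)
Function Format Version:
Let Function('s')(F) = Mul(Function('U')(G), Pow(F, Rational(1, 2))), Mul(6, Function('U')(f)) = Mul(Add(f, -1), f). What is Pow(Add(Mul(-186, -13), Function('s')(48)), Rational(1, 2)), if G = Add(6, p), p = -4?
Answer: Mul(Rational(1, 3), Pow(Add(21762, Mul(12, Pow(3, Rational(1, 2)))), Rational(1, 2))) ≈ 49.197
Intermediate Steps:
G = 2 (G = Add(6, -4) = 2)
Function('U')(f) = Mul(Rational(1, 6), f, Add(-1, f)) (Function('U')(f) = Mul(Rational(1, 6), Mul(Add(f, -1), f)) = Mul(Rational(1, 6), Mul(Add(-1, f), f)) = Mul(Rational(1, 6), Mul(f, Add(-1, f))) = Mul(Rational(1, 6), f, Add(-1, f)))
Function('s')(F) = Mul(Rational(1, 3), Pow(F, Rational(1, 2))) (Function('s')(F) = Mul(Mul(Rational(1, 6), 2, Add(-1, 2)), Pow(F, Rational(1, 2))) = Mul(Mul(Rational(1, 6), 2, 1), Pow(F, Rational(1, 2))) = Mul(Rational(1, 3), Pow(F, Rational(1, 2))))
Pow(Add(Mul(-186, -13), Function('s')(48)), Rational(1, 2)) = Pow(Add(Mul(-186, -13), Mul(Rational(1, 3), Pow(48, Rational(1, 2)))), Rational(1, 2)) = Pow(Add(2418, Mul(Rational(1, 3), Mul(4, Pow(3, Rational(1, 2))))), Rational(1, 2)) = Pow(Add(2418, Mul(Rational(4, 3), Pow(3, Rational(1, 2)))), Rational(1, 2))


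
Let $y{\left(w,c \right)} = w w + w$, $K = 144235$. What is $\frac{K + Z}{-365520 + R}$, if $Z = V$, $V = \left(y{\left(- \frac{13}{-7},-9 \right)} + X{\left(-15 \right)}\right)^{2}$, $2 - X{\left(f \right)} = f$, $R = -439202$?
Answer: $- \frac{173751442}{966068761} \approx -0.17985$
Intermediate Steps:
$X{\left(f \right)} = 2 - f$
$y{\left(w,c \right)} = w + w^{2}$ ($y{\left(w,c \right)} = w^{2} + w = w + w^{2}$)
$V = \frac{1194649}{2401}$ ($V = \left(- \frac{13}{-7} \left(1 - \frac{13}{-7}\right) + \left(2 - -15\right)\right)^{2} = \left(\left(-13\right) \left(- \frac{1}{7}\right) \left(1 - - \frac{13}{7}\right) + \left(2 + 15\right)\right)^{2} = \left(\frac{13 \left(1 + \frac{13}{7}\right)}{7} + 17\right)^{2} = \left(\frac{13}{7} \cdot \frac{20}{7} + 17\right)^{2} = \left(\frac{260}{49} + 17\right)^{2} = \left(\frac{1093}{49}\right)^{2} = \frac{1194649}{2401} \approx 497.56$)
$Z = \frac{1194649}{2401} \approx 497.56$
$\frac{K + Z}{-365520 + R} = \frac{144235 + \frac{1194649}{2401}}{-365520 - 439202} = \frac{347502884}{2401 \left(-804722\right)} = \frac{347502884}{2401} \left(- \frac{1}{804722}\right) = - \frac{173751442}{966068761}$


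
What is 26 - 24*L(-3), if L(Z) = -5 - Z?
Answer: 74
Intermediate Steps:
26 - 24*L(-3) = 26 - 24*(-5 - 1*(-3)) = 26 - 24*(-5 + 3) = 26 - 24*(-2) = 26 + 48 = 74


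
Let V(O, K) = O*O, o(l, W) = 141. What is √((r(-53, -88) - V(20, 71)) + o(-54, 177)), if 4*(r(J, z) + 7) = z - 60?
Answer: I*√303 ≈ 17.407*I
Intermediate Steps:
r(J, z) = -22 + z/4 (r(J, z) = -7 + (z - 60)/4 = -7 + (-60 + z)/4 = -7 + (-15 + z/4) = -22 + z/4)
V(O, K) = O²
√((r(-53, -88) - V(20, 71)) + o(-54, 177)) = √(((-22 + (¼)*(-88)) - 1*20²) + 141) = √(((-22 - 22) - 1*400) + 141) = √((-44 - 400) + 141) = √(-444 + 141) = √(-303) = I*√303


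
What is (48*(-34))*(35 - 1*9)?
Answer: -42432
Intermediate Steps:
(48*(-34))*(35 - 1*9) = -1632*(35 - 9) = -1632*26 = -42432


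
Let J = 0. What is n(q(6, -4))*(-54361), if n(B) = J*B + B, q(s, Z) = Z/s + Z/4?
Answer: 271805/3 ≈ 90602.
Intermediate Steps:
q(s, Z) = Z/4 + Z/s (q(s, Z) = Z/s + Z*(1/4) = Z/s + Z/4 = Z/4 + Z/s)
n(B) = B (n(B) = 0*B + B = 0 + B = B)
n(q(6, -4))*(-54361) = ((1/4)*(-4) - 4/6)*(-54361) = (-1 - 4*1/6)*(-54361) = (-1 - 2/3)*(-54361) = -5/3*(-54361) = 271805/3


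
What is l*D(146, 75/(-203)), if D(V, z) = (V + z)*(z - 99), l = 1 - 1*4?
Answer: 1789034508/41209 ≈ 43414.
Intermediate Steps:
l = -3 (l = 1 - 4 = -3)
D(V, z) = (-99 + z)*(V + z) (D(V, z) = (V + z)*(-99 + z) = (-99 + z)*(V + z))
l*D(146, 75/(-203)) = -3*((75/(-203))² - 99*146 - 7425/(-203) + 146*(75/(-203))) = -3*((75*(-1/203))² - 14454 - 7425*(-1)/203 + 146*(75*(-1/203))) = -3*((-75/203)² - 14454 - 99*(-75/203) + 146*(-75/203)) = -3*(5625/41209 - 14454 + 7425/203 - 10950/203) = -3*(-596344836/41209) = 1789034508/41209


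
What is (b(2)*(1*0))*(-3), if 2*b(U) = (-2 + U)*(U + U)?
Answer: 0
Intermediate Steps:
b(U) = U*(-2 + U) (b(U) = ((-2 + U)*(U + U))/2 = ((-2 + U)*(2*U))/2 = (2*U*(-2 + U))/2 = U*(-2 + U))
(b(2)*(1*0))*(-3) = ((2*(-2 + 2))*(1*0))*(-3) = ((2*0)*0)*(-3) = (0*0)*(-3) = 0*(-3) = 0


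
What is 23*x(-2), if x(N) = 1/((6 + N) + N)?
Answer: 23/2 ≈ 11.500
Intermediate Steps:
x(N) = 1/(6 + 2*N)
23*x(-2) = 23*(1/(2*(3 - 2))) = 23*((½)/1) = 23*((½)*1) = 23*(½) = 23/2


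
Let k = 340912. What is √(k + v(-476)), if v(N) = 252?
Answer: 134*√19 ≈ 584.09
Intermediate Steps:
√(k + v(-476)) = √(340912 + 252) = √341164 = 134*√19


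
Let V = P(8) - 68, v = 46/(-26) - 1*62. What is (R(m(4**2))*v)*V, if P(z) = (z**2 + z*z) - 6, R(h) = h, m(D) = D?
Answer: -716256/13 ≈ -55097.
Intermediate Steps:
v = -829/13 (v = 46*(-1/26) - 62 = -23/13 - 62 = -829/13 ≈ -63.769)
P(z) = -6 + 2*z**2 (P(z) = (z**2 + z**2) - 6 = 2*z**2 - 6 = -6 + 2*z**2)
V = 54 (V = (-6 + 2*8**2) - 68 = (-6 + 2*64) - 68 = (-6 + 128) - 68 = 122 - 68 = 54)
(R(m(4**2))*v)*V = (4**2*(-829/13))*54 = (16*(-829/13))*54 = -13264/13*54 = -716256/13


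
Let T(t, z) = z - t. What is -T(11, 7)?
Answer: 4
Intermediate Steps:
-T(11, 7) = -(7 - 1*11) = -(7 - 11) = -1*(-4) = 4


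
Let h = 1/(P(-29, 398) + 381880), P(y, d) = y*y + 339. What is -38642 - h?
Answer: -14802204521/383060 ≈ -38642.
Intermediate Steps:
P(y, d) = 339 + y**2 (P(y, d) = y**2 + 339 = 339 + y**2)
h = 1/383060 (h = 1/((339 + (-29)**2) + 381880) = 1/((339 + 841) + 381880) = 1/(1180 + 381880) = 1/383060 ≈ 2.6106e-6)
-38642 - h = -38642 - 1*1/383060 = -38642 - 1/383060 = -14802204521/383060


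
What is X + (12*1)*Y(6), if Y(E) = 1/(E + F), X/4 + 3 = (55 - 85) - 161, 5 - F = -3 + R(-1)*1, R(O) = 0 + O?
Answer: -3876/5 ≈ -775.20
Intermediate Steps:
R(O) = O
F = 9 (F = 5 - (-3 - 1*1) = 5 - (-3 - 1) = 5 - 1*(-4) = 5 + 4 = 9)
X = -776 (X = -12 + 4*((55 - 85) - 161) = -12 + 4*(-30 - 161) = -12 + 4*(-191) = -12 - 764 = -776)
Y(E) = 1/(9 + E) (Y(E) = 1/(E + 9) = 1/(9 + E))
X + (12*1)*Y(6) = -776 + (12*1)/(9 + 6) = -776 + 12/15 = -776 + 12*(1/15) = -776 + ⅘ = -3876/5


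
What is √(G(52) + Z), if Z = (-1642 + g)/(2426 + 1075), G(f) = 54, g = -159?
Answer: √72841417/1167 ≈ 7.3134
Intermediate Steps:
Z = -1801/3501 (Z = (-1642 - 159)/(2426 + 1075) = -1801/3501 ≈ -0.51442)
√(G(52) + Z) = √(54 - 1801/3501) = √(187253/3501) = √72841417/1167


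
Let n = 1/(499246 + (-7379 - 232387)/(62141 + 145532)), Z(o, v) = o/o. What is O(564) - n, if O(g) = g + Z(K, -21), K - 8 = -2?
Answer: 58579016049807/103679674792 ≈ 565.00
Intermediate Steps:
K = 6 (K = 8 - 2 = 6)
Z(o, v) = 1
O(g) = 1 + g (O(g) = g + 1 = 1 + g)
n = 207673/103679674792 (n = 1/(499246 - 239766/207673) = 1/(103679674792/207673) = 207673/103679674792 ≈ 2.0030e-6)
O(564) - n = (1 + 564) - 1*207673/103679674792 = 565 - 207673/103679674792 = 58579016049807/103679674792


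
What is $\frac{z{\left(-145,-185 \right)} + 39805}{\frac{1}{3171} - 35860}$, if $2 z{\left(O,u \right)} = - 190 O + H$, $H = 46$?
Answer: $- \frac{169975113}{113712059} \approx -1.4948$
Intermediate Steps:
$z{\left(O,u \right)} = 23 - 95 O$ ($z{\left(O,u \right)} = \frac{- 190 O + 46}{2} = \frac{46 - 190 O}{2} = 23 - 95 O$)
$\frac{z{\left(-145,-185 \right)} + 39805}{\frac{1}{3171} - 35860} = \frac{\left(23 - -13775\right) + 39805}{\frac{1}{3171} - 35860} = \frac{\left(23 + 13775\right) + 39805}{\frac{1}{3171} - 35860} = \frac{13798 + 39805}{- \frac{113712059}{3171}} = 53603 \left(- \frac{3171}{113712059}\right) = - \frac{169975113}{113712059}$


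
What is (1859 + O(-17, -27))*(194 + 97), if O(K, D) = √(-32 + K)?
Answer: 540969 + 2037*I ≈ 5.4097e+5 + 2037.0*I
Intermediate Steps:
(1859 + O(-17, -27))*(194 + 97) = (1859 + √(-32 - 17))*(194 + 97) = (1859 + √(-49))*291 = (1859 + 7*I)*291 = 540969 + 2037*I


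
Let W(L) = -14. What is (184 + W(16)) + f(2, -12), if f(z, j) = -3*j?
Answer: 206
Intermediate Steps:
(184 + W(16)) + f(2, -12) = (184 - 14) - 3*(-12) = 170 + 36 = 206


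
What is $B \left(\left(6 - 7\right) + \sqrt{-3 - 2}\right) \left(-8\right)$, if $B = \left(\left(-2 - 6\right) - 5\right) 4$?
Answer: $-416 + 416 i \sqrt{5} \approx -416.0 + 930.2 i$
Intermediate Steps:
$B = -52$ ($B = \left(\left(-2 - 6\right) - 5\right) 4 = \left(-8 - 5\right) 4 = \left(-13\right) 4 = -52$)
$B \left(\left(6 - 7\right) + \sqrt{-3 - 2}\right) \left(-8\right) = - 52 \left(\left(6 - 7\right) + \sqrt{-3 - 2}\right) \left(-8\right) = - 52 \left(-1 + \sqrt{-5}\right) \left(-8\right) = - 52 \left(-1 + i \sqrt{5}\right) \left(-8\right) = \left(52 - 52 i \sqrt{5}\right) \left(-8\right) = -416 + 416 i \sqrt{5}$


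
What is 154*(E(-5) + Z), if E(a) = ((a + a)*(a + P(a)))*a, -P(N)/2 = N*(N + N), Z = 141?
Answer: -786786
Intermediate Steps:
P(N) = -4*N**2 (P(N) = -2*N*(N + N) = -2*N*2*N = -4*N**2)
E(a) = 2*a**2*(a - 4*a**2) (E(a) = ((a + a)*(a - 4*a**2))*a = ((2*a)*(a - 4*a**2))*a = (2*a*(a - 4*a**2))*a = 2*a**2*(a - 4*a**2))
154*(E(-5) + Z) = 154*((-5)**3*(2 - 8*(-5)) + 141) = 154*(-125*(2 + 40) + 141) = 154*(-125*42 + 141) = 154*(-5250 + 141) = 154*(-5109) = -786786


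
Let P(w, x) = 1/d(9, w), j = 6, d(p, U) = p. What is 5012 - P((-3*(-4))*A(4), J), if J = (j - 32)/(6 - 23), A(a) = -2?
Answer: 45107/9 ≈ 5011.9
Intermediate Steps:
J = 26/17 (J = (6 - 32)/(6 - 23) = -26/(-17) = -26*(-1/17) = 26/17 ≈ 1.5294)
P(w, x) = 1/9
5012 - P((-3*(-4))*A(4), J) = 5012 - 1*1/9 = 5012 - 1/9 = 45107/9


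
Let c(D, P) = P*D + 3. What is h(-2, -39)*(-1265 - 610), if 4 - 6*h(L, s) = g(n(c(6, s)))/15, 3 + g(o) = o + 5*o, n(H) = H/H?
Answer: -2375/2 ≈ -1187.5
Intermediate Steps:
c(D, P) = 3 + D*P (c(D, P) = D*P + 3 = 3 + D*P)
n(H) = 1
g(o) = -3 + 6*o (g(o) = -3 + (o + 5*o) = -3 + 6*o)
h(L, s) = 19/30 (h(L, s) = 2/3 - (-3 + 6*1)/(6*15) = 2/3 - (-3 + 6)/(6*15) = 2/3 - 1/(2*15) = 2/3 - 1/6*1/5 = 2/3 - 1/30 = 19/30)
h(-2, -39)*(-1265 - 610) = 19*(-1265 - 610)/30 = (19/30)*(-1875) = -2375/2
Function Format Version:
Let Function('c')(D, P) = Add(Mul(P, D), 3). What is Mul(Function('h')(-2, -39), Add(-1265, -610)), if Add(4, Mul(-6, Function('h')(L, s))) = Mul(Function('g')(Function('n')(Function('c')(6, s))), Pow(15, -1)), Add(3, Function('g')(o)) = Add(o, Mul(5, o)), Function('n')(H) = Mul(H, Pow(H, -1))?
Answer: Rational(-2375, 2) ≈ -1187.5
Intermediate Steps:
Function('c')(D, P) = Add(3, Mul(D, P)) (Function('c')(D, P) = Add(Mul(D, P), 3) = Add(3, Mul(D, P)))
Function('n')(H) = 1
Function('g')(o) = Add(-3, Mul(6, o)) (Function('g')(o) = Add(-3, Add(o, Mul(5, o))) = Add(-3, Mul(6, o)))
Function('h')(L, s) = Rational(19, 30) (Function('h')(L, s) = Add(Rational(2, 3), Mul(Rational(-1, 6), Mul(Add(-3, Mul(6, 1)), Pow(15, -1)))) = Add(Rational(2, 3), Mul(Rational(-1, 6), Mul(Add(-3, 6), Rational(1, 15)))) = Add(Rational(2, 3), Mul(Rational(-1, 6), Mul(3, Rational(1, 15)))) = Add(Rational(2, 3), Mul(Rational(-1, 6), Rational(1, 5))) = Add(Rational(2, 3), Rational(-1, 30)) = Rational(19, 30))
Mul(Function('h')(-2, -39), Add(-1265, -610)) = Mul(Rational(19, 30), Add(-1265, -610)) = Mul(Rational(19, 30), -1875) = Rational(-2375, 2)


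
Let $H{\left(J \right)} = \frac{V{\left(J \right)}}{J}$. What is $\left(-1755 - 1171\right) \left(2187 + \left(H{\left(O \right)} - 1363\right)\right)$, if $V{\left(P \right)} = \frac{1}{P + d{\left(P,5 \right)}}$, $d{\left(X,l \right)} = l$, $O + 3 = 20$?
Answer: $- \frac{40987541}{17} \approx -2.411 \cdot 10^{6}$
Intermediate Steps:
$O = 17$ ($O = -3 + 20 = 17$)
$V{\left(P \right)} = \frac{1}{5 + P}$ ($V{\left(P \right)} = \frac{1}{P + 5} = \frac{1}{5 + P}$)
$H{\left(J \right)} = \frac{1}{J \left(5 + J\right)}$ ($H{\left(J \right)} = \frac{1}{\left(5 + J\right) J} = \frac{1}{J \left(5 + J\right)}$)
$\left(-1755 - 1171\right) \left(2187 + \left(H{\left(O \right)} - 1363\right)\right) = \left(-1755 - 1171\right) \left(2187 - \left(1363 - \frac{1}{17 \left(5 + 17\right)}\right)\right) = - 2926 \left(2187 - \left(1363 - \frac{1}{17 \cdot 22}\right)\right) = - 2926 \left(2187 + \left(\frac{1}{17} \cdot \frac{1}{22} - 1363\right)\right) = - 2926 \left(2187 + \left(\frac{1}{374} - 1363\right)\right) = - 2926 \left(2187 - \frac{509761}{374}\right) = \left(-2926\right) \frac{308177}{374} = - \frac{40987541}{17}$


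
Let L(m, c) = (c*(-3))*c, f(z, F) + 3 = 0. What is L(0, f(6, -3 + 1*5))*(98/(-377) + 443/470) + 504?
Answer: 86038083/177190 ≈ 485.57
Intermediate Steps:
f(z, F) = -3 (f(z, F) = -3 + 0 = -3)
L(m, c) = -3*c² (L(m, c) = (-3*c)*c = -3*c²)
L(0, f(6, -3 + 1*5))*(98/(-377) + 443/470) + 504 = (-3*(-3)²)*(98/(-377) + 443/470) + 504 = (-3*9)*(98*(-1/377) + 443*(1/470)) + 504 = -27*(-98/377 + 443/470) + 504 = -27*120951/177190 + 504 = -3265677/177190 + 504 = 86038083/177190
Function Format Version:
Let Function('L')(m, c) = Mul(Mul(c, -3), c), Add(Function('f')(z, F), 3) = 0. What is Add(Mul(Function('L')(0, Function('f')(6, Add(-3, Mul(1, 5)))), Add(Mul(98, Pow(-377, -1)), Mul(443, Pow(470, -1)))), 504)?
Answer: Rational(86038083, 177190) ≈ 485.57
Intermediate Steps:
Function('f')(z, F) = -3 (Function('f')(z, F) = Add(-3, 0) = -3)
Function('L')(m, c) = Mul(-3, Pow(c, 2)) (Function('L')(m, c) = Mul(Mul(-3, c), c) = Mul(-3, Pow(c, 2)))
Add(Mul(Function('L')(0, Function('f')(6, Add(-3, Mul(1, 5)))), Add(Mul(98, Pow(-377, -1)), Mul(443, Pow(470, -1)))), 504) = Add(Mul(Mul(-3, Pow(-3, 2)), Add(Mul(98, Pow(-377, -1)), Mul(443, Pow(470, -1)))), 504) = Add(Mul(Mul(-3, 9), Add(Mul(98, Rational(-1, 377)), Mul(443, Rational(1, 470)))), 504) = Add(Mul(-27, Add(Rational(-98, 377), Rational(443, 470))), 504) = Add(Mul(-27, Rational(120951, 177190)), 504) = Add(Rational(-3265677, 177190), 504) = Rational(86038083, 177190)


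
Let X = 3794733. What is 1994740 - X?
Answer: -1799993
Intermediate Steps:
1994740 - X = 1994740 - 1*3794733 = 1994740 - 3794733 = -1799993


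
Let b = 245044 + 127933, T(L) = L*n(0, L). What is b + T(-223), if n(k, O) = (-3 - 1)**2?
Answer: 369409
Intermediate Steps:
n(k, O) = 16 (n(k, O) = (-4)**2 = 16)
T(L) = 16*L (T(L) = L*16 = 16*L)
b = 372977
b + T(-223) = 372977 + 16*(-223) = 372977 - 3568 = 369409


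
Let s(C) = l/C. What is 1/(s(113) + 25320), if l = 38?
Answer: 113/2861198 ≈ 3.9494e-5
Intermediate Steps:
s(C) = 38/C
1/(s(113) + 25320) = 1/(38/113 + 25320) = 1/(2861198/113) = 113/2861198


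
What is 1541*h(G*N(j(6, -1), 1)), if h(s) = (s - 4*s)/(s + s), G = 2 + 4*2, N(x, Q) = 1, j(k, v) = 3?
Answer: -4623/2 ≈ -2311.5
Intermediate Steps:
G = 10 (G = 2 + 8 = 10)
h(s) = -3/2 (h(s) = (-3*s)/((2*s)) = (-3*s)*(1/(2*s)) = -3/2)
1541*h(G*N(j(6, -1), 1)) = 1541*(-3/2) = -4623/2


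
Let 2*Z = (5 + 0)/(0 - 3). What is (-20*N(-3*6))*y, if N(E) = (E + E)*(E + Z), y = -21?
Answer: 284760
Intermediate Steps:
Z = -⅚ (Z = ((5 + 0)/(0 - 3))/2 = (5/(-3))/2 = (5*(-⅓))/2 = (½)*(-5/3) = -⅚ ≈ -0.83333)
N(E) = 2*E*(-⅚ + E) (N(E) = (E + E)*(E - ⅚) = (2*E)*(-⅚ + E) = 2*E*(-⅚ + E))
(-20*N(-3*6))*y = -20*(-3*6)*(-5 + 6*(-3*6))/3*(-21) = -20*(-18)*(-5 + 6*(-18))/3*(-21) = -20*(-18)*(-5 - 108)/3*(-21) = -20*(-18)*(-113)/3*(-21) = -20*678*(-21) = -13560*(-21) = 284760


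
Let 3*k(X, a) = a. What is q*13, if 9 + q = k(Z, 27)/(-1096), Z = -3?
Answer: -128349/1096 ≈ -117.11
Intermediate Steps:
k(X, a) = a/3
q = -9873/1096 (q = -9 + ((1/3)*27)/(-1096) = -9 + 9*(-1/1096) = -9 - 9/1096 = -9873/1096 ≈ -9.0082)
q*13 = -9873/1096*13 = -128349/1096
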